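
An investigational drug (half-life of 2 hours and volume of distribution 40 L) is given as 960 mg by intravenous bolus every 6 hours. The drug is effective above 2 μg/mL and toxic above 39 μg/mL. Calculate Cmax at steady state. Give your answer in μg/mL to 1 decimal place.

τ = 6 h = 3 half-lives, so f = (1/2)^3 = 0.125.
At steady state, R = 1/(1 − 0.125) = 8/7.
Single-dose peak C₀ = D/Vd = 960/40 = 24 μg/mL.
Steady-state peak Cmax,ss = C₀·R = 24 × 8/7 ≈ 27.429 μg/mL.
Peak 27.4 μg/mL vs MTC 39 μg/mL: below toxic threshold.

27.4 μg/mL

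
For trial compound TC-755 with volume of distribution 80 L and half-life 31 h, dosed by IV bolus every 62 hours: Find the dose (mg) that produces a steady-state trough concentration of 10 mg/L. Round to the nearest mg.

2400 mg

τ/t½ = 62/31 ≈ 2, so f = (1/2)^(62/31) ≈ 0.250000.
Cmin,ss = (D/Vd)·f/(1−f), so D = Cmin,ss·Vd·(1−f)/f.
D = 10 × 80 × (1−f)/f ≈ 10 × 80 × 3.00000 ≈ 2400.00 mg.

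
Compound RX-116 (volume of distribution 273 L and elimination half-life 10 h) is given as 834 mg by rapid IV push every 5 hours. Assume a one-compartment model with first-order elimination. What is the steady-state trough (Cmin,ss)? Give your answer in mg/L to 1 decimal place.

7.4 mg/L

Over one 5-h interval, 5/10 ≈ 0.5 half-lives elapse, leaving f ≈ 0.7071 of each dose.
Accumulation ratio R = 1/(1 − f) ≈ 1/0.2929 ≈ 3.4141.
Each bolus raises the concentration by D/Vd = 834/273 ≈ 3.055 mg/L.
Cmax,ss = C₀/(1 − f) ≈ 3.055/0.2929 ≈ 10.430 mg/L.
Steady-state trough Cmin,ss = Cmax,ss·f ≈ 10.430 × 0.7071 ≈ 7.375 mg/L.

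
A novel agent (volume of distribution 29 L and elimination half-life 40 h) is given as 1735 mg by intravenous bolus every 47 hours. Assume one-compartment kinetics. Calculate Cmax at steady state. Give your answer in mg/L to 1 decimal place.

107.4 mg/L

τ/t½ = 47/40 ≈ 1.175, so fraction remaining f = (1/2)^(47/40) ≈ 0.4429.
At steady state, accumulation factor R = 1/(1 − e^(−kτ)) ≈ 1.7950.
Each bolus raises the concentration by D/Vd = 1735/29 ≈ 59.828 mg/L.
Steady-state peak Cmax,ss = C₀·R ≈ 59.828 × 1.7950 ≈ 107.391 mg/L.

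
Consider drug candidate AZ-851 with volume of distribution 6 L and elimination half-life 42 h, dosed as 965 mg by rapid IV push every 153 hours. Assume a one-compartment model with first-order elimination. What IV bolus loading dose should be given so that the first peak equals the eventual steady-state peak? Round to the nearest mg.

1049 mg

f = (1/2)^(153/42) ≈ 0.080055; accumulation ratio R = 1/(1−f) ≈ 1.08702.
Loading dose to hit Cmax,ss on first dose: D_load = D_maint·R ≈ 965 × 1.08702 ≈ 1048.97 mg.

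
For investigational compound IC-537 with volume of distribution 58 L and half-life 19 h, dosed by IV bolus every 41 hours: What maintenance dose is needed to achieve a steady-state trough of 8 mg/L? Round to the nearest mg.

τ/t½ = 41/19 ≈ 2.1579, so f = (1/2)^(41/19) ≈ 0.224083.
Cmin,ss = (D/Vd)·f/(1−f), so D = Cmin,ss·Vd·(1−f)/f.
D = 8 × 58 × (1−f)/f ≈ 8 × 58 × 3.46263 ≈ 1606.66 mg.

1607 mg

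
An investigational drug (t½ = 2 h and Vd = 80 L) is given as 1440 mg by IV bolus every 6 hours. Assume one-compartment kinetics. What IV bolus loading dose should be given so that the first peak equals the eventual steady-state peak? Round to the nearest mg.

f = (1/2)^(6/2) ≈ 0.125000; accumulation ratio R = 1/(1−f) ≈ 1.14286.
Loading dose to hit Cmax,ss on first dose: D_load = D_maint·R ≈ 1440 × 1.14286 ≈ 1645.72 mg.

1646 mg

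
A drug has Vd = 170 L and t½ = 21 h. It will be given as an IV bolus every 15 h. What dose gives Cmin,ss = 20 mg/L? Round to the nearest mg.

2178 mg

τ/t½ = 15/21 ≈ 0.71429, so f = (1/2)^(15/21) ≈ 0.609507.
Cmin,ss = (D/Vd)·f/(1−f), so D = Cmin,ss·Vd·(1−f)/f.
D = 20 × 170 × (1−f)/f ≈ 20 × 170 × 0.64067 ≈ 2178.28 mg.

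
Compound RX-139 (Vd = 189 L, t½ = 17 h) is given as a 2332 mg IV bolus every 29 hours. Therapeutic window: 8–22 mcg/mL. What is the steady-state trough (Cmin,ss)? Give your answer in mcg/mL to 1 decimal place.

k = ln2/t½ = ln2/17 ≈ 0.040773 h⁻¹; fraction remaining f = e^(−kτ) = e^(−0.040773×29) ≈ 0.3065.
At steady state, accumulation factor R = 1/(1 − e^(−kτ)) ≈ 1.4420.
Single-dose peak C₀ = D/Vd = 2332/189 ≈ 12.339 mcg/mL.
Steady-state peak Cmax,ss = C₀·R ≈ 12.339 × 1.4420 ≈ 17.793 mcg/mL.
One interval later, Cmin,ss = Cmax,ss·e^(−kτ) ≈ 17.793 × 0.3065 ≈ 5.454 mcg/mL.
Trough 5.5 mcg/mL vs MEC 8 mcg/mL: subtherapeutic.

5.5 mcg/mL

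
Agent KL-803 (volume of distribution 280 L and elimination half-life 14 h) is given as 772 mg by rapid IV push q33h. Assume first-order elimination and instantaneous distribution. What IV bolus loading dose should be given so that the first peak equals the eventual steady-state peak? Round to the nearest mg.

959 mg

f = (1/2)^(33/14) ≈ 0.195177; accumulation ratio R = 1/(1−f) ≈ 1.24251.
Loading dose to hit Cmax,ss on first dose: D_load = D_maint·R ≈ 772 × 1.24251 ≈ 959.22 mg.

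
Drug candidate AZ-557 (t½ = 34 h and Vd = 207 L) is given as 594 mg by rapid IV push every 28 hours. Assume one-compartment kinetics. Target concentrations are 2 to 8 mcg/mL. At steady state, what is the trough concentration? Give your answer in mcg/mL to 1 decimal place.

k = ln2/t½ = ln2/34 ≈ 0.020387 h⁻¹; fraction remaining f = e^(−kτ) = e^(−0.020387×28) ≈ 0.5651.
At steady state, accumulation factor R = 1/(1 − e^(−kτ)) ≈ 2.2994.
Each bolus raises the concentration by D/Vd = 594/207 ≈ 2.870 mcg/mL.
Cmax,ss = C₀/(1 − f) ≈ 2.870/0.4349 ≈ 6.599 mcg/mL.
One interval later, Cmin,ss = Cmax,ss·e^(−kτ) ≈ 6.599 × 0.5651 ≈ 3.729 mcg/mL.
Trough 3.7 mcg/mL vs MEC 2 mcg/mL: adequate.

3.7 mcg/mL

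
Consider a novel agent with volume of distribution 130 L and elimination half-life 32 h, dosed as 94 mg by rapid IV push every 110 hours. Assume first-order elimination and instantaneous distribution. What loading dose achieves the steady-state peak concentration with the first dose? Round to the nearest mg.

f = (1/2)^(110/32) ≈ 0.092302; accumulation ratio R = 1/(1−f) ≈ 1.10169.
Loading dose to hit Cmax,ss on first dose: D_load = D_maint·R ≈ 94 × 1.10169 ≈ 103.56 mg.

104 mg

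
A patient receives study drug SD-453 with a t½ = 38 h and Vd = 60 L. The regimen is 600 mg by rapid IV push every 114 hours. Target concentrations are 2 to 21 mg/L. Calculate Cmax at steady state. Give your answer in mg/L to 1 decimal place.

11.4 mg/L

τ = 114 h = 3 half-lives, so f = (1/2)^3 = 0.125.
Accumulation ratio R = 1/(1 − f) = 1/0.875 = 8/7.
Single-dose peak C₀ = D/Vd = 600/60 = 10 mg/L.
Steady-state peak Cmax,ss = C₀·R = 10 × 8/7 ≈ 11.429 mg/L.
Peak 11.4 mg/L vs MTC 21 mg/L: below toxic threshold.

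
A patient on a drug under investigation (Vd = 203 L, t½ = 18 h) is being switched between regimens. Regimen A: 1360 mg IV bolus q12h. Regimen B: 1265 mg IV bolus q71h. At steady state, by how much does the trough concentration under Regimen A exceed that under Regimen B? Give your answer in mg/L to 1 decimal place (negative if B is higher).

11.0 mg/L

Regimen A: f = (1/2)^(12/18) ≈ 0.6300; Cmin,ss = (1360/203)·f/(1−f) ≈ 11.407 mg/L.
Regimen B: f = (1/2)^(71/18) ≈ 0.0650; Cmin,ss = (1265/203)·f/(1−f) ≈ 0.433 mg/L.
Difference ≈ 11.407 − 0.433 ≈ 10.974 mg/L.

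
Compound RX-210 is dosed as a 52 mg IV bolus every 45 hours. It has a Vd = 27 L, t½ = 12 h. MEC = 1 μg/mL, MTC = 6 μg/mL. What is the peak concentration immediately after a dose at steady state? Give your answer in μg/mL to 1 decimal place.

Over one 45-h interval, 45/12 ≈ 3.75 half-lives elapse, leaving f ≈ 0.0743 of each dose.
Accumulation ratio R = 1/(1 − f) ≈ 1/0.9257 ≈ 1.0803.
Each bolus raises the concentration by D/Vd = 52/27 ≈ 1.926 μg/mL.
Steady-state peak Cmax,ss = C₀·R ≈ 1.926 × 1.0803 ≈ 2.081 μg/mL.
Peak 2.1 μg/mL vs MTC 6 μg/mL: below toxic threshold.

2.1 μg/mL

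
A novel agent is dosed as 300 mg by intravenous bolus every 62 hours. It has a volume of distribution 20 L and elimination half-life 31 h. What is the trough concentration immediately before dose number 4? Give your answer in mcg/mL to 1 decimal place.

f = (1/2)^(τ/t½) = (1/2)^(62/31) ≈ 0.2500.
C₀ = D/Vd = 300/20 ≈ 15.000 mcg/mL.
Before the 4th dose, 3 doses have been given. Superposition: Cmin = C₀·(f + f² + … + f^3).
≈ 15.000 × (0.2500 + 0.0625 + 0.0156) ≈ 15.000 × 0.3281 ≈ 4.921 mcg/mL.

4.9 mcg/mL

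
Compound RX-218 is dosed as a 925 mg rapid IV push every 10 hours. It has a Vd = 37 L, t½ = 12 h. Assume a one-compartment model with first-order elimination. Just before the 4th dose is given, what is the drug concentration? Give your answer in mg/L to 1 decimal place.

f = (1/2)^(τ/t½) = (1/2)^(10/12) ≈ 0.5612.
C₀ = D/Vd = 925/37 ≈ 25.000 mg/L.
Before the 4th dose, 3 doses have been given. Superposition: Cmin = C₀·(f + f² + … + f^3).
≈ 25.000 × (0.5612 + 0.3149 + 0.1767) ≈ 25.000 × 1.0528 ≈ 26.320 mg/L.

26.3 mg/L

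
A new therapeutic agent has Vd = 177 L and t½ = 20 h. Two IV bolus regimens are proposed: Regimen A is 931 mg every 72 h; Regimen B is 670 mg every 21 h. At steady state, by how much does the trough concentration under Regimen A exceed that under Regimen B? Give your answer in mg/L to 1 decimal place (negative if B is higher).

Regimen A: f = (1/2)^(72/20) ≈ 0.0825; Cmin,ss = (931/177)·f/(1−f) ≈ 0.473 mg/L.
Regimen B: f = (1/2)^(21/20) ≈ 0.4830; Cmin,ss = (670/177)·f/(1−f) ≈ 3.536 mg/L.
Difference ≈ 0.473 − 3.536 ≈ -3.063 mg/L.

-3.1 mg/L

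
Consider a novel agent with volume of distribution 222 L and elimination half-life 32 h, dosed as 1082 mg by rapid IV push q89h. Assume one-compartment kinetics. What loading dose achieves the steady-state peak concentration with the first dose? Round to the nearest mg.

f = (1/2)^(89/32) ≈ 0.145466; accumulation ratio R = 1/(1−f) ≈ 1.17023.
Loading dose to hit Cmax,ss on first dose: D_load = D_maint·R ≈ 1082 × 1.17023 ≈ 1266.19 mg.

1266 mg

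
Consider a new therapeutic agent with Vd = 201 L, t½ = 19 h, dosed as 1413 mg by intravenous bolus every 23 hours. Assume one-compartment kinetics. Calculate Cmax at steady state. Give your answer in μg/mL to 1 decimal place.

12.4 μg/mL

k = ln2/t½ = ln2/19 ≈ 0.036481 h⁻¹; fraction remaining f = e^(−kτ) = e^(−0.036481×23) ≈ 0.4321.
Accumulation ratio R = 1/(1 − f) ≈ 1/0.5679 ≈ 1.7609.
Each bolus raises the concentration by D/Vd = 1413/201 ≈ 7.030 μg/mL.
Steady-state peak Cmax,ss = C₀·R ≈ 7.030 × 1.7609 ≈ 12.379 μg/mL.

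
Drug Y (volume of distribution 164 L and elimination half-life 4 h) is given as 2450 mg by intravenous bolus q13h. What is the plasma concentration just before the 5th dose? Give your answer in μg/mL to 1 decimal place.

1.8 μg/mL

f = (1/2)^(τ/t½) = (1/2)^(13/4) ≈ 0.1051.
C₀ = D/Vd = 2450/164 ≈ 14.939 μg/mL.
Before the 5th dose, 4 doses have been given. Superposition: Cmin = C₀·(f + f² + … + f^4).
≈ 14.939 × (0.1051 + 0.0110 + 0.0012 + 0.0001) ≈ 14.939 × 0.1174 ≈ 1.754 μg/mL.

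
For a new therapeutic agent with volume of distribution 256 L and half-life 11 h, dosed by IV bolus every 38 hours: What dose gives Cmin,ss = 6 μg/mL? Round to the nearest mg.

15303 mg

τ/t½ = 38/11 ≈ 3.4545, so f = (1/2)^(38/11) ≈ 0.091218.
Cmin,ss = (D/Vd)·f/(1−f), so D = Cmin,ss·Vd·(1−f)/f.
D = 6 × 256 × (1−f)/f ≈ 6 × 256 × 9.96275 ≈ 15302.78 mg.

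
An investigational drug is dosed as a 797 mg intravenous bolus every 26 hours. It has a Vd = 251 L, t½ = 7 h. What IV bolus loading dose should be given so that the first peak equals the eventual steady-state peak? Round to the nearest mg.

f = (1/2)^(26/7) ≈ 0.076188; accumulation ratio R = 1/(1−f) ≈ 1.08247.
Loading dose to hit Cmax,ss on first dose: D_load = D_maint·R ≈ 797 × 1.08247 ≈ 862.73 mg.

863 mg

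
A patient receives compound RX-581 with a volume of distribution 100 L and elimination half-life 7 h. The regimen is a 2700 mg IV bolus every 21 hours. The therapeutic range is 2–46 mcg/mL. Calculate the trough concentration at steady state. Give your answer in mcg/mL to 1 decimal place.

3.9 mcg/mL

The dosing interval is 3 half-lives, so f = 2^(−3) = 0.125.
At steady state, R = 1/(1 − 0.125) = 8/7.
Single-dose peak C₀ = D/Vd = 2700/100 = 27 mcg/mL.
Steady-state peak Cmax,ss = C₀·R = 27 × 8/7 ≈ 30.857 mcg/mL.
Steady-state trough Cmin,ss = Cmax,ss·f ≈ 30.857 × 0.125 ≈ 3.857 mcg/mL.
Trough 3.9 mcg/mL vs MEC 2 mcg/mL: adequate.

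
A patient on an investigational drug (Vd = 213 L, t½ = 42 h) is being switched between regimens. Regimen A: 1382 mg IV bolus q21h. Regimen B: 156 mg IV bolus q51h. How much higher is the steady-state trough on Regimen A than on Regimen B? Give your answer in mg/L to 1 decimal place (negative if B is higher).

Regimen A: f = (1/2)^(21/42) ≈ 0.7071; Cmin,ss = (1382/213)·f/(1−f) ≈ 15.664 mg/L.
Regimen B: f = (1/2)^(51/42) ≈ 0.4310; Cmin,ss = (156/213)·f/(1−f) ≈ 0.555 mg/L.
Difference ≈ 15.664 − 0.555 ≈ 15.109 mg/L.

15.1 mg/L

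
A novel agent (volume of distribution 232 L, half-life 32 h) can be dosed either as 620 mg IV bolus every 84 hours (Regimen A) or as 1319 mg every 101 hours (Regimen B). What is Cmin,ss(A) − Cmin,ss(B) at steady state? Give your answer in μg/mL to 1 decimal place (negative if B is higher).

Regimen A: f = (1/2)^(84/32) ≈ 0.1621; Cmin,ss = (620/232)·f/(1−f) ≈ 0.517 μg/mL.
Regimen B: f = (1/2)^(101/32) ≈ 0.1122; Cmin,ss = (1319/232)·f/(1−f) ≈ 0.719 μg/mL.
Difference ≈ 0.517 − 0.719 ≈ -0.202 μg/mL.

-0.2 μg/mL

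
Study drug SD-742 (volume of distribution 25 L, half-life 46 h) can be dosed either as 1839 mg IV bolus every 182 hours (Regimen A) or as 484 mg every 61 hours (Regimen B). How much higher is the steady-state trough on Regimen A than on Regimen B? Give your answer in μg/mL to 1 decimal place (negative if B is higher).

Regimen A: f = (1/2)^(182/46) ≈ 0.0644; Cmin,ss = (1839/25)·f/(1−f) ≈ 5.063 μg/mL.
Regimen B: f = (1/2)^(61/46) ≈ 0.3988; Cmin,ss = (484/25)·f/(1−f) ≈ 12.842 μg/mL.
Difference ≈ 5.063 − 12.842 ≈ -7.779 μg/mL.

-7.8 μg/mL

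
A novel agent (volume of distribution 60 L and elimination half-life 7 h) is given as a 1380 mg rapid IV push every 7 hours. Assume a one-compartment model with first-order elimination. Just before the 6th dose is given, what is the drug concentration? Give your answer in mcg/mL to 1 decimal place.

f = (1/2)^(τ/t½) = (1/2)^(7/7) ≈ 0.5000.
C₀ = D/Vd = 1380/60 ≈ 23.000 mcg/mL.
Before the 6th dose, 5 doses have been given. Superposition: Cmin = C₀·(f + f² + … + f^5).
≈ 23.000 × (0.5000 + 0.2500 + 0.1250 + 0.0625 + 0.0313) ≈ 23.000 × 0.9688 ≈ 22.282 mcg/mL.

22.3 mcg/mL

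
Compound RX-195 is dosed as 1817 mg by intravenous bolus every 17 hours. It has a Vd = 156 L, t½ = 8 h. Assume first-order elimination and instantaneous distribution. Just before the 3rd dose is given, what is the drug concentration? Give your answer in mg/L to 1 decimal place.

3.3 mg/L

f = (1/2)^(τ/t½) = (1/2)^(17/8) ≈ 0.2293.
C₀ = D/Vd = 1817/156 ≈ 11.647 mg/L.
Before the 3rd dose, 2 doses have been given. Superposition: Cmin = C₀·(f + f²).
≈ 11.647 × (0.2293 + 0.0526) ≈ 11.647 × 0.2819 ≈ 3.283 mg/L.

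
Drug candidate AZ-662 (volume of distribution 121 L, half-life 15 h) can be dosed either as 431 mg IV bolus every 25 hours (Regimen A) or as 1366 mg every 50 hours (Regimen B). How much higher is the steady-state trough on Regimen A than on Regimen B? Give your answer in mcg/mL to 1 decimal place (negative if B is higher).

Regimen A: f = (1/2)^(25/15) ≈ 0.3150; Cmin,ss = (431/121)·f/(1−f) ≈ 1.638 mcg/mL.
Regimen B: f = (1/2)^(50/15) ≈ 0.0992; Cmin,ss = (1366/121)·f/(1−f) ≈ 1.243 mcg/mL.
Difference ≈ 1.638 − 1.243 ≈ 0.395 mcg/mL.

0.4 mcg/mL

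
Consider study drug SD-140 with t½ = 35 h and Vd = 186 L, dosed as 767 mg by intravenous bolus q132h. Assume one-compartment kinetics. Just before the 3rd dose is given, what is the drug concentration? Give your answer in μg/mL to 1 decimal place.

f = (1/2)^(τ/t½) = (1/2)^(132/35) ≈ 0.0732.
C₀ = D/Vd = 767/186 ≈ 4.124 μg/mL.
Before the 3rd dose, 2 doses have been given. Superposition: Cmin = C₀·(f + f²).
≈ 4.124 × (0.0732 + 0.0054) ≈ 4.124 × 0.0786 ≈ 0.324 μg/mL.

0.3 μg/mL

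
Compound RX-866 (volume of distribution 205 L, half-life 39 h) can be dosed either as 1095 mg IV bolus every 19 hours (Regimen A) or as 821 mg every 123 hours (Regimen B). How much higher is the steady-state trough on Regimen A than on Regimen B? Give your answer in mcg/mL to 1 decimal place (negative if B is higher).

12.8 mcg/mL

Regimen A: f = (1/2)^(19/39) ≈ 0.7134; Cmin,ss = (1095/205)·f/(1−f) ≈ 13.296 mcg/mL.
Regimen B: f = (1/2)^(123/39) ≈ 0.1124; Cmin,ss = (821/205)·f/(1−f) ≈ 0.507 mcg/mL.
Difference ≈ 13.296 − 0.507 ≈ 12.789 mcg/mL.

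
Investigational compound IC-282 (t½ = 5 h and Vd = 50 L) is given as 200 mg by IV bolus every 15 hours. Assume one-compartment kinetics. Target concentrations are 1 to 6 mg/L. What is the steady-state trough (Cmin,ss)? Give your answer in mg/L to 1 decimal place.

The dosing interval is 3 half-lives, so f = 2^(−3) = 0.125.
Accumulation ratio R = 1/(1 − f) = 1/0.875 = 8/7.
Single-dose peak C₀ = D/Vd = 200/50 = 4 mg/L.
Steady-state peak Cmax,ss = C₀·R = 4 × 8/7 ≈ 4.571 mg/L.
Steady-state trough Cmin,ss = Cmax,ss·f ≈ 4.571 × 0.125 ≈ 0.571 mg/L.
Trough 0.6 mg/L vs MEC 1 mg/L: subtherapeutic.

0.6 mg/L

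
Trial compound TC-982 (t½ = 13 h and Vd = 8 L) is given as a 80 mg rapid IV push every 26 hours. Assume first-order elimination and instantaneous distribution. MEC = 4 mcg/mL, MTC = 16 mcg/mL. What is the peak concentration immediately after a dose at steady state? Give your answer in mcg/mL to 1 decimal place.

The dosing interval is 2 half-lives, so f = 2^(−2) = 0.25.
Accumulation ratio R = 1/(1 − f) = 1/0.75 = 4/3.
Single-dose peak C₀ = D/Vd = 80/8 = 10 mcg/mL.
Steady-state peak Cmax,ss = C₀·R = 10 × 4/3 ≈ 13.333 mcg/mL.
Peak 13.3 mcg/mL vs MTC 16 mcg/mL: below toxic threshold.

13.3 mcg/mL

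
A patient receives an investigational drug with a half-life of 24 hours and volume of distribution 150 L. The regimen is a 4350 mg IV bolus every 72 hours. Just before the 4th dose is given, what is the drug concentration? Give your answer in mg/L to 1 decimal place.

4.1 mg/L

f = (1/2)^(τ/t½) = (1/2)^(72/24) ≈ 0.1250.
C₀ = D/Vd = 4350/150 ≈ 29.000 mg/L.
Before the 4th dose, 3 doses have been given. Superposition: Cmin = C₀·(f + f² + … + f^3).
≈ 29.000 × (0.1250 + 0.0156 + 0.0020) ≈ 29.000 × 0.1426 ≈ 4.135 mg/L.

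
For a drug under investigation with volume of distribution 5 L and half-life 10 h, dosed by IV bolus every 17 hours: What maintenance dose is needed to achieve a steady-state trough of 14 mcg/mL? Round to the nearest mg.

157 mg

τ/t½ = 17/10 ≈ 1.7, so f = (1/2)^(17/10) ≈ 0.307786.
Cmin,ss = (D/Vd)·f/(1−f), so D = Cmin,ss·Vd·(1−f)/f.
D = 14 × 5 × (1−f)/f ≈ 14 × 5 × 2.24901 ≈ 157.43 mg.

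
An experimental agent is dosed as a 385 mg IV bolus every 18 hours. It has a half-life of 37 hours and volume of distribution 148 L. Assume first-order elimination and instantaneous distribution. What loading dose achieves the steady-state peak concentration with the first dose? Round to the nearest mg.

1345 mg

f = (1/2)^(18/37) ≈ 0.713761; accumulation ratio R = 1/(1−f) ≈ 3.49358.
Loading dose to hit Cmax,ss on first dose: D_load = D_maint·R ≈ 385 × 3.49358 ≈ 1345.03 mg.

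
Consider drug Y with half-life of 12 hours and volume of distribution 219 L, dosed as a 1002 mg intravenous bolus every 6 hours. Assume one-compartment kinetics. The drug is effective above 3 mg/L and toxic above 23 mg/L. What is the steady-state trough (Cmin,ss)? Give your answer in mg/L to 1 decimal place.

τ/t½ = 6/12 ≈ 0.5, so fraction remaining f = (1/2)^(6/12) ≈ 0.7071.
Accumulation ratio R = 1/(1 − f) ≈ 1/0.2929 ≈ 3.4141.
Single-dose peak C₀ = D/Vd = 1002/219 ≈ 4.575 mg/L.
Cmax,ss = C₀/(1 − f) ≈ 4.575/0.2929 ≈ 15.620 mg/L.
One interval later, Cmin,ss = Cmax,ss·e^(−kτ) ≈ 15.620 × 0.7071 ≈ 11.045 mg/L.
Trough 11.0 mg/L vs MEC 3 mg/L: adequate.

11.0 mg/L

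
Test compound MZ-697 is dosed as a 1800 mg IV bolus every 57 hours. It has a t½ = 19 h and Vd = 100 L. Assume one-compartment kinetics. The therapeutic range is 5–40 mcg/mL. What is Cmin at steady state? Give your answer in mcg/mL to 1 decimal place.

τ = 57 h = 3 half-lives, so f = (1/2)^3 = 0.125.
At steady state, R = 1/(1 − 0.125) = 8/7.
Single-dose peak C₀ = D/Vd = 1800/100 = 18 mcg/mL.
Steady-state peak Cmax,ss = C₀·R = 18 × 8/7 ≈ 20.571 mcg/mL.
Steady-state trough Cmin,ss = Cmax,ss·f ≈ 20.571 × 0.125 ≈ 2.571 mcg/mL.
Trough 2.6 mcg/mL vs MEC 5 mcg/mL: subtherapeutic.

2.6 mcg/mL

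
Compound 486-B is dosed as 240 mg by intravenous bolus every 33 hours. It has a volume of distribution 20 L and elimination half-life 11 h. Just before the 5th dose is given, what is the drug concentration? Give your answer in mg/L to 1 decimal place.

1.7 mg/L

f = (1/2)^(τ/t½) = (1/2)^(33/11) ≈ 0.1250.
C₀ = D/Vd = 240/20 ≈ 12.000 mg/L.
Before the 5th dose, 4 doses have been given. Superposition: Cmin = C₀·(f + f² + … + f^4).
≈ 12.000 × (0.1250 + 0.0156 + 0.0020 + 0.0002) ≈ 12.000 × 0.1428 ≈ 1.714 mg/L.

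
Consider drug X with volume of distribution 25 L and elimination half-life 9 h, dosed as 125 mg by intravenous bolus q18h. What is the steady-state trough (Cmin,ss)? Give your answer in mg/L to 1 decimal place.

1.7 mg/L

The dosing interval is 2 half-lives, so f = 2^(−2) = 0.25.
Accumulation ratio R = 1/(1 − f) = 1/0.75 = 4/3.
Single-dose peak C₀ = D/Vd = 125/25 = 5 mg/L.
Steady-state peak Cmax,ss = C₀·R = 5 × 4/3 ≈ 6.667 mg/L.
Steady-state trough Cmin,ss = Cmax,ss·f ≈ 6.667 × 0.25 ≈ 1.667 mg/L.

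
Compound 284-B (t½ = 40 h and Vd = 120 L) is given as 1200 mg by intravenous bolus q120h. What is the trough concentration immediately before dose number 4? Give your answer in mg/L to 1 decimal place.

f = (1/2)^(τ/t½) = (1/2)^(120/40) ≈ 0.1250.
C₀ = D/Vd = 1200/120 ≈ 10.000 mg/L.
Before the 4th dose, 3 doses have been given. Superposition: Cmin = C₀·(f + f² + … + f^3).
≈ 10.000 × (0.1250 + 0.0156 + 0.0020) ≈ 10.000 × 0.1426 ≈ 1.426 mg/L.

1.4 mg/L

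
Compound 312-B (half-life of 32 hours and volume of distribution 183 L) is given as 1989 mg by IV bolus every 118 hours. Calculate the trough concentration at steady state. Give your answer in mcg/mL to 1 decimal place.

0.9 mcg/mL

k = ln2/t½ = ln2/32 ≈ 0.021661 h⁻¹; fraction remaining f = e^(−kτ) = e^(−0.021661×118) ≈ 0.0776.
At steady state, accumulation factor R = 1/(1 − e^(−kτ)) ≈ 1.0841.
Each bolus raises the concentration by D/Vd = 1989/183 ≈ 10.869 mcg/mL.
Steady-state peak Cmax,ss = C₀·R ≈ 10.869 × 1.0841 ≈ 11.783 mcg/mL.
Steady-state trough Cmin,ss = Cmax,ss·f ≈ 11.783 × 0.0776 ≈ 0.914 mcg/mL.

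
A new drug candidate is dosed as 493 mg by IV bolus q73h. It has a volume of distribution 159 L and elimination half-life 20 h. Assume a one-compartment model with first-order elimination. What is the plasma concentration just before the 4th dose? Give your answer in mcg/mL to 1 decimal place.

f = (1/2)^(τ/t½) = (1/2)^(73/20) ≈ 0.0797.
C₀ = D/Vd = 493/159 ≈ 3.101 mcg/mL.
Before the 4th dose, 3 doses have been given. Superposition: Cmin = C₀·(f + f² + … + f^3).
≈ 3.101 × (0.0797 + 0.0064 + 0.0005) ≈ 3.101 × 0.0866 ≈ 0.269 mcg/mL.

0.3 mcg/mL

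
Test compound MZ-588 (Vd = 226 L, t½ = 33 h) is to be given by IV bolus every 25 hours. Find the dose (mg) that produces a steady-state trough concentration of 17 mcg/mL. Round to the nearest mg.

τ/t½ = 25/33 ≈ 0.75758, so f = (1/2)^(25/33) ≈ 0.591489.
Cmin,ss = (D/Vd)·f/(1−f), so D = Cmin,ss·Vd·(1−f)/f.
D = 17 × 226 × (1−f)/f ≈ 17 × 226 × 0.69065 ≈ 2653.48 mg.

2653 mg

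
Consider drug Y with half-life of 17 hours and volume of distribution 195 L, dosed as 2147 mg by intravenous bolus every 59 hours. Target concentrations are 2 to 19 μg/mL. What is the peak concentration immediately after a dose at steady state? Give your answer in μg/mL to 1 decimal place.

Over one 59-h interval, 59/17 ≈ 3.4706 half-lives elapse, leaving f ≈ 0.0902 of each dose.
Accumulation ratio R = 1/(1 − f) ≈ 1/0.9098 ≈ 1.0991.
Single-dose peak C₀ = D/Vd = 2147/195 ≈ 11.010 μg/mL.
Steady-state peak Cmax,ss = C₀·R ≈ 11.010 × 1.0991 ≈ 12.101 μg/mL.
Peak 12.1 μg/mL vs MTC 19 μg/mL: below toxic threshold.

12.1 μg/mL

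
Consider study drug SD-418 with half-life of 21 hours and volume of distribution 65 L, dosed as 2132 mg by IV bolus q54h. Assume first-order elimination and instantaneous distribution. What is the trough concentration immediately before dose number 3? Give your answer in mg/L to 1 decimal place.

6.4 mg/L

f = (1/2)^(τ/t½) = (1/2)^(54/21) ≈ 0.1682.
C₀ = D/Vd = 2132/65 ≈ 32.800 mg/L.
Before the 3rd dose, 2 doses have been given. Superposition: Cmin = C₀·(f + f²).
≈ 32.800 × (0.1682 + 0.0283) ≈ 32.800 × 0.1965 ≈ 6.445 mg/L.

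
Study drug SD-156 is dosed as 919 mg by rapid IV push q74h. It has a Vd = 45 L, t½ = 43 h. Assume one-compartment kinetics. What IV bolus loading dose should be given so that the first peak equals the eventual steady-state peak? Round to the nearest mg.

1319 mg

f = (1/2)^(74/43) ≈ 0.303353; accumulation ratio R = 1/(1−f) ≈ 1.43545.
Loading dose to hit Cmax,ss on first dose: D_load = D_maint·R ≈ 919 × 1.43545 ≈ 1319.18 mg.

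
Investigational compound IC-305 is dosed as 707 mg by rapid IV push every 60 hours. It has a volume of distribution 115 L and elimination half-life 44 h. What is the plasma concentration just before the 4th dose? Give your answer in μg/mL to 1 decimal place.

3.7 μg/mL

f = (1/2)^(τ/t½) = (1/2)^(60/44) ≈ 0.3886.
C₀ = D/Vd = 707/115 ≈ 6.148 μg/mL.
Before the 4th dose, 3 doses have been given. Superposition: Cmin = C₀·(f + f² + … + f^3).
≈ 6.148 × (0.3886 + 0.1510 + 0.0587) ≈ 6.148 × 0.5983 ≈ 3.678 μg/mL.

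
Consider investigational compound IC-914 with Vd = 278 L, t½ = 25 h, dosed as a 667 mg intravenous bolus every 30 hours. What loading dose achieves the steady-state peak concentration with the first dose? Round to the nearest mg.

f = (1/2)^(30/25) ≈ 0.435275; accumulation ratio R = 1/(1−f) ≈ 1.77077.
Loading dose to hit Cmax,ss on first dose: D_load = D_maint·R ≈ 667 × 1.77077 ≈ 1181.10 mg.

1181 mg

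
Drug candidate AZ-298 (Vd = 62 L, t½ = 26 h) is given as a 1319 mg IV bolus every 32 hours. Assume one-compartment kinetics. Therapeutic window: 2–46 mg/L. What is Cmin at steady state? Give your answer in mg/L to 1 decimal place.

15.8 mg/L

Over one 32-h interval, 32/26 ≈ 1.2308 half-lives elapse, leaving f ≈ 0.4261 of each dose.
Single-dose peak C₀ = D/Vd = 1319/62 ≈ 21.274 mg/L.
Steady-state trough Cmin,ss = C₀·f/(1−f) ≈ 21.274 × 0.4261/0.5739 ≈ 15.795 mg/L.
Trough 15.8 mg/L vs MEC 2 mg/L: adequate.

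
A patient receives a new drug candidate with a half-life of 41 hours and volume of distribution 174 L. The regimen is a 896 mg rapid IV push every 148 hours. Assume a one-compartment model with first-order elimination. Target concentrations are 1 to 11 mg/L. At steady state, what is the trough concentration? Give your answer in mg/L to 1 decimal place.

τ/t½ = 148/41 ≈ 3.6098, so fraction remaining f = (1/2)^(148/41) ≈ 0.0819.
At steady state, accumulation factor R = 1/(1 − e^(−kτ)) ≈ 1.0892.
Each bolus raises the concentration by D/Vd = 896/174 ≈ 5.149 mg/L.
Cmax,ss = C₀/(1 − f) ≈ 5.149/0.9181 ≈ 5.608 mg/L.
Steady-state trough Cmin,ss = Cmax,ss·f ≈ 5.608 × 0.0819 ≈ 0.459 mg/L.
Trough 0.5 mg/L vs MEC 1 mg/L: subtherapeutic.

0.5 mg/L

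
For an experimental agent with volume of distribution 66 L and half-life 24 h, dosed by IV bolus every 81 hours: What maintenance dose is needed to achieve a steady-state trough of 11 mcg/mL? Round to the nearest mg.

6806 mg

τ/t½ = 81/24 ≈ 3.375, so f = (1/2)^(81/24) ≈ 0.096388.
Cmin,ss = (D/Vd)·f/(1−f), so D = Cmin,ss·Vd·(1−f)/f.
D = 11 × 66 × (1−f)/f ≈ 11 × 66 × 9.37474 ≈ 6806.06 mg.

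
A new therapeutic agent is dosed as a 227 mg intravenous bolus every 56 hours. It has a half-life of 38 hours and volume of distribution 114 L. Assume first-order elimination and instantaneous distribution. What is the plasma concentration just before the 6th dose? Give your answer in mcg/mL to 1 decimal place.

f = (1/2)^(τ/t½) = (1/2)^(56/38) ≈ 0.3601.
C₀ = D/Vd = 227/114 ≈ 1.991 mcg/mL.
Before the 6th dose, 5 doses have been given. Superposition: Cmin = C₀·(f + f² + … + f^5).
≈ 1.991 × (0.3601 + 0.1297 + 0.0467 + 0.0168 + 0.0061) ≈ 1.991 × 0.5594 ≈ 1.114 mcg/mL.

1.1 mcg/mL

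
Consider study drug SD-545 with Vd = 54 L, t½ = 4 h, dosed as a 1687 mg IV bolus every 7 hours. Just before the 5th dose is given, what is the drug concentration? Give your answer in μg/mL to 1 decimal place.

13.1 μg/mL

f = (1/2)^(τ/t½) = (1/2)^(7/4) ≈ 0.2973.
C₀ = D/Vd = 1687/54 ≈ 31.241 μg/mL.
Before the 5th dose, 4 doses have been given. Superposition: Cmin = C₀·(f + f² + … + f^4).
≈ 31.241 × (0.2973 + 0.0884 + 0.0263 + 0.0078) ≈ 31.241 × 0.4198 ≈ 13.115 μg/mL.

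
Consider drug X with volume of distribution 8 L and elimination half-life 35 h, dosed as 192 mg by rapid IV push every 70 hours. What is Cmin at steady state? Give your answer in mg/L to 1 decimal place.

τ = 70 h = 2 half-lives, so f = (1/2)^2 = 0.25.
At steady state, R = 1/(1 − 0.25) = 4/3.
Single-dose peak C₀ = D/Vd = 192/8 = 24 mg/L.
Steady-state peak Cmax,ss = C₀·R = 24 × 4/3 ≈ 32.000 mg/L.
Steady-state trough Cmin,ss = Cmax,ss·f ≈ 32.000 × 0.25 ≈ 8.000 mg/L.

8.0 mg/L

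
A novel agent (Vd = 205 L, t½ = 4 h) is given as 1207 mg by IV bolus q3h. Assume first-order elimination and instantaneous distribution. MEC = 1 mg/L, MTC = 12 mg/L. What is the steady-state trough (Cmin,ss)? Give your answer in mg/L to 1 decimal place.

8.6 mg/L

Over one 3-h interval, 3/4 ≈ 0.75 half-lives elapse, leaving f ≈ 0.5946 of each dose.
Single-dose peak C₀ = D/Vd = 1207/205 ≈ 5.888 mg/L.
Steady-state trough Cmin,ss = C₀·f/(1−f) ≈ 5.888 × 0.5946/0.4054 ≈ 8.636 mg/L.
Trough 8.6 mg/L vs MEC 1 mg/L: adequate.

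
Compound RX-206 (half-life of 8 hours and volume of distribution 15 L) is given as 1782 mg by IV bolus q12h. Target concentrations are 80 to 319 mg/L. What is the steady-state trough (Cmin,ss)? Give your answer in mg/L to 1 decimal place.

τ/t½ = 12/8 ≈ 1.5, so fraction remaining f = (1/2)^(12/8) ≈ 0.3536.
At steady state, accumulation factor R = 1/(1 − e^(−kτ)) ≈ 1.5470.
Single-dose peak C₀ = D/Vd = 1782/15 ≈ 118.800 mg/L.
Steady-state peak Cmax,ss = C₀·R ≈ 118.800 × 1.5470 ≈ 183.784 mg/L.
Steady-state trough Cmin,ss = Cmax,ss·f ≈ 183.784 × 0.3536 ≈ 64.986 mg/L.
Trough 65.0 mg/L vs MEC 80 mg/L: subtherapeutic.

65.0 mg/L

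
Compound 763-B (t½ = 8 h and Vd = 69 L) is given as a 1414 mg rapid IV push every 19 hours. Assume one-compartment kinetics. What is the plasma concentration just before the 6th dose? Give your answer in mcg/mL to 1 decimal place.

f = (1/2)^(τ/t½) = (1/2)^(19/8) ≈ 0.1928.
C₀ = D/Vd = 1414/69 ≈ 20.493 mcg/mL.
Before the 6th dose, 5 doses have been given. Superposition: Cmin = C₀·(f + f² + … + f^5).
≈ 20.493 × (0.1928 + 0.0372 + 0.0072 + 0.0014 + 0.0003) ≈ 20.493 × 0.2389 ≈ 4.896 mcg/mL.

4.9 mcg/mL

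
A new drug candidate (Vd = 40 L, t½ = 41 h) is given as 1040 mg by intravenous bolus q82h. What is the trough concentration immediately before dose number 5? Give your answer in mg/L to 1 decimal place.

f = (1/2)^(τ/t½) = (1/2)^(82/41) ≈ 0.2500.
C₀ = D/Vd = 1040/40 ≈ 26.000 mg/L.
Before the 5th dose, 4 doses have been given. Superposition: Cmin = C₀·(f + f² + … + f^4).
≈ 26.000 × (0.2500 + 0.0625 + 0.0156 + 0.0039) ≈ 26.000 × 0.3320 ≈ 8.632 mg/L.

8.6 mg/L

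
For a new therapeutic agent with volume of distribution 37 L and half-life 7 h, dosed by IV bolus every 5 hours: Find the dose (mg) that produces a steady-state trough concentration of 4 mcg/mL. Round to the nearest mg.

τ/t½ = 5/7 ≈ 0.71429, so f = (1/2)^(5/7) ≈ 0.609507.
Cmin,ss = (D/Vd)·f/(1−f), so D = Cmin,ss·Vd·(1−f)/f.
D = 4 × 37 × (1−f)/f ≈ 4 × 37 × 0.64067 ≈ 94.82 mg.

95 mg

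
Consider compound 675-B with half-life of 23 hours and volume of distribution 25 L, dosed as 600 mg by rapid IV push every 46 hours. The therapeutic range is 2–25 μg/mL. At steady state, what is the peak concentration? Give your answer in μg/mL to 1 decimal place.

32.0 μg/mL

The dosing interval is 2 half-lives, so f = 2^(−2) = 0.25.
Accumulation ratio R = 1/(1 − f) = 1/0.75 = 4/3.
Single-dose peak C₀ = D/Vd = 600/25 = 24 μg/mL.
Steady-state peak Cmax,ss = C₀·R = 24 × 4/3 ≈ 32.000 μg/mL.
Peak 32.0 μg/mL vs MTC 25 μg/mL: exceeds toxic threshold.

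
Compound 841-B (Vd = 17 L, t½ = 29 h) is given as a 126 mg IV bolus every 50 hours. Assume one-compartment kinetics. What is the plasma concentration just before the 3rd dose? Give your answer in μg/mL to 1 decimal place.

f = (1/2)^(τ/t½) = (1/2)^(50/29) ≈ 0.3027.
C₀ = D/Vd = 126/17 ≈ 7.412 μg/mL.
Before the 3rd dose, 2 doses have been given. Superposition: Cmin = C₀·(f + f²).
≈ 7.412 × (0.3027 + 0.0916) ≈ 7.412 × 0.3943 ≈ 2.923 μg/mL.

2.9 μg/mL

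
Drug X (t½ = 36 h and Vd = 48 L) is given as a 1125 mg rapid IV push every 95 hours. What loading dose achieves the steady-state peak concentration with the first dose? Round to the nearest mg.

f = (1/2)^(95/36) ≈ 0.160552; accumulation ratio R = 1/(1−f) ≈ 1.19126.
Loading dose to hit Cmax,ss on first dose: D_load = D_maint·R ≈ 1125 × 1.19126 ≈ 1340.17 mg.

1340 mg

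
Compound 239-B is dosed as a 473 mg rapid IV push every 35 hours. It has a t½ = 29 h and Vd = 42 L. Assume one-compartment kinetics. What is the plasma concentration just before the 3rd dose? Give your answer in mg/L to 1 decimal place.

f = (1/2)^(τ/t½) = (1/2)^(35/29) ≈ 0.4332.
C₀ = D/Vd = 473/42 ≈ 11.262 mg/L.
Before the 3rd dose, 2 doses have been given. Superposition: Cmin = C₀·(f + f²).
≈ 11.262 × (0.4332 + 0.1877) ≈ 11.262 × 0.6209 ≈ 6.993 mg/L.

7.0 mg/L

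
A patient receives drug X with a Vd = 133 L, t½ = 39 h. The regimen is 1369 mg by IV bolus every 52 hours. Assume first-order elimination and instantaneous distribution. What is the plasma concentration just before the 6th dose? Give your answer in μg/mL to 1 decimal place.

6.7 μg/mL

f = (1/2)^(τ/t½) = (1/2)^(52/39) ≈ 0.3969.
C₀ = D/Vd = 1369/133 ≈ 10.293 μg/mL.
Before the 6th dose, 5 doses have been given. Superposition: Cmin = C₀·(f + f² + … + f^5).
≈ 10.293 × (0.3969 + 0.1575 + 0.0625 + 0.0248 + 0.0098) ≈ 10.293 × 0.6515 ≈ 6.706 μg/mL.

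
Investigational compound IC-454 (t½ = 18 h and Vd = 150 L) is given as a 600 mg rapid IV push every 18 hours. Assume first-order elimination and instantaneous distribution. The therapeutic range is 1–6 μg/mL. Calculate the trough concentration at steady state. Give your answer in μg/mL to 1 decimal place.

The dosing interval is 1 half-life, so f = 2^(−1) = 0.5.
Accumulation ratio R = 1/(1 − f) = 1/0.5 = 2/1.
Single-dose peak C₀ = D/Vd = 600/150 = 4 μg/mL.
Steady-state peak Cmax,ss = C₀·R = 4 × 2/1 ≈ 8.000 μg/mL.
Steady-state trough Cmin,ss = Cmax,ss·f ≈ 8.000 × 0.5 ≈ 4.000 μg/mL.
Trough 4.0 μg/mL vs MEC 1 μg/mL: adequate.

4.0 μg/mL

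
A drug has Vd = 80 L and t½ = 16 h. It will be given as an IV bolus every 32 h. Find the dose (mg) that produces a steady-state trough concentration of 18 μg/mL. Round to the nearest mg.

4320 mg

τ/t½ = 32/16 ≈ 2, so f = (1/2)^(32/16) ≈ 0.250000.
Cmin,ss = (D/Vd)·f/(1−f), so D = Cmin,ss·Vd·(1−f)/f.
D = 18 × 80 × (1−f)/f ≈ 18 × 80 × 3.00000 ≈ 4320.00 mg.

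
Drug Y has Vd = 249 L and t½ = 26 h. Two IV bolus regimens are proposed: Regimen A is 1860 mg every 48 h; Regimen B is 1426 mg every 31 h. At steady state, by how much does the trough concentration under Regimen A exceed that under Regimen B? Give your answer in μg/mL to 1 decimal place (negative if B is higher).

-1.6 μg/mL

Regimen A: f = (1/2)^(48/26) ≈ 0.2781; Cmin,ss = (1860/249)·f/(1−f) ≈ 2.878 μg/mL.
Regimen B: f = (1/2)^(31/26) ≈ 0.4376; Cmin,ss = (1426/249)·f/(1−f) ≈ 4.456 μg/mL.
Difference ≈ 2.878 − 4.456 ≈ -1.578 μg/mL.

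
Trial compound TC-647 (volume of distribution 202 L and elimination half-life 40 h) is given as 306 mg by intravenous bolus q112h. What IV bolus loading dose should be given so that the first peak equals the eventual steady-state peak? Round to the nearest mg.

f = (1/2)^(112/40) ≈ 0.143587; accumulation ratio R = 1/(1−f) ≈ 1.16766.
Loading dose to hit Cmax,ss on first dose: D_load = D_maint·R ≈ 306 × 1.16766 ≈ 357.30 mg.

357 mg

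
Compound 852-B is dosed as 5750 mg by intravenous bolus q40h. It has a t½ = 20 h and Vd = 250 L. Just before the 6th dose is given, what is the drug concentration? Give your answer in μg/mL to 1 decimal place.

7.7 μg/mL

f = (1/2)^(τ/t½) = (1/2)^(40/20) ≈ 0.2500.
C₀ = D/Vd = 5750/250 ≈ 23.000 μg/mL.
Before the 6th dose, 5 doses have been given. Superposition: Cmin = C₀·(f + f² + … + f^5).
≈ 23.000 × (0.2500 + 0.0625 + 0.0156 + 0.0039 + 0.0010) ≈ 23.000 × 0.3330 ≈ 7.659 μg/mL.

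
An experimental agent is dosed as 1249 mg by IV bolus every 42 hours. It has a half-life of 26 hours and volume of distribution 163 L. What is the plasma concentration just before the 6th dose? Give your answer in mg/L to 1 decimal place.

3.7 mg/L

f = (1/2)^(τ/t½) = (1/2)^(42/26) ≈ 0.3264.
C₀ = D/Vd = 1249/163 ≈ 7.663 mg/L.
Before the 6th dose, 5 doses have been given. Superposition: Cmin = C₀·(f + f² + … + f^5).
≈ 7.663 × (0.3264 + 0.1065 + 0.0348 + 0.0114 + 0.0037) ≈ 7.663 × 0.4828 ≈ 3.700 mg/L.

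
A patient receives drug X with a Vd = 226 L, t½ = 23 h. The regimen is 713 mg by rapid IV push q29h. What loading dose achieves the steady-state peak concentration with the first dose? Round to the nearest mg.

f = (1/2)^(29/23) ≈ 0.417292; accumulation ratio R = 1/(1−f) ≈ 1.71613.
Loading dose to hit Cmax,ss on first dose: D_load = D_maint·R ≈ 713 × 1.71613 ≈ 1223.60 mg.

1224 mg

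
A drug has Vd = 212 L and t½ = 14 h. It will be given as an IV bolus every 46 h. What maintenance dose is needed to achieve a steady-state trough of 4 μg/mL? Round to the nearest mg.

τ/t½ = 46/14 ≈ 3.2857, so f = (1/2)^(46/14) ≈ 0.102542.
Cmin,ss = (D/Vd)·f/(1−f), so D = Cmin,ss·Vd·(1−f)/f.
D = 4 × 212 × (1−f)/f ≈ 4 × 212 × 8.75210 ≈ 7421.78 mg.

7422 mg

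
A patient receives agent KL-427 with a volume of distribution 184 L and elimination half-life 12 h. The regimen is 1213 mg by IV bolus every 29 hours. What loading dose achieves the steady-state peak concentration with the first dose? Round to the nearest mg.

1493 mg

f = (1/2)^(29/12) ≈ 0.187288; accumulation ratio R = 1/(1−f) ≈ 1.23045.
Loading dose to hit Cmax,ss on first dose: D_load = D_maint·R ≈ 1213 × 1.23045 ≈ 1492.54 mg.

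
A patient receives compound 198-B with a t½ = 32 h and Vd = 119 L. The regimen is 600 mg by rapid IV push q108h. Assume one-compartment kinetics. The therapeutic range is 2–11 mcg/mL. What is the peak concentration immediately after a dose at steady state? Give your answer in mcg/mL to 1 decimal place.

k = ln2/t½ = ln2/32 ≈ 0.021661 h⁻¹; fraction remaining f = e^(−kτ) = e^(−0.021661×108) ≈ 0.0964.
Accumulation ratio R = 1/(1 − f) ≈ 1/0.9036 ≈ 1.1067.
Each bolus raises the concentration by D/Vd = 600/119 ≈ 5.042 mcg/mL.
Steady-state peak Cmax,ss = C₀·R ≈ 5.042 × 1.1067 ≈ 5.580 mcg/mL.
Peak 5.6 mcg/mL vs MTC 11 mcg/mL: below toxic threshold.

5.6 mcg/mL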